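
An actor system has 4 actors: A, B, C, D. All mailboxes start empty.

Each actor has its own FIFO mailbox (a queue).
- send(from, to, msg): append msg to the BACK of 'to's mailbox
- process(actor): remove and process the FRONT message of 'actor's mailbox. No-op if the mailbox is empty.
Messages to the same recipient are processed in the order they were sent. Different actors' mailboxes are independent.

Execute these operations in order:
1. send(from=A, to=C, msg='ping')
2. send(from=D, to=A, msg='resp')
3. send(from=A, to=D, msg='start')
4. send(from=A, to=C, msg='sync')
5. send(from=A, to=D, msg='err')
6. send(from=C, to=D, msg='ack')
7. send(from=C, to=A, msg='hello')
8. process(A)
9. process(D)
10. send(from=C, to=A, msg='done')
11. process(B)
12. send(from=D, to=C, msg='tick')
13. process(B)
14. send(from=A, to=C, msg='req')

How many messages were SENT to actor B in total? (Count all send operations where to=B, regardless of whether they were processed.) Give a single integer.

After 1 (send(from=A, to=C, msg='ping')): A:[] B:[] C:[ping] D:[]
After 2 (send(from=D, to=A, msg='resp')): A:[resp] B:[] C:[ping] D:[]
After 3 (send(from=A, to=D, msg='start')): A:[resp] B:[] C:[ping] D:[start]
After 4 (send(from=A, to=C, msg='sync')): A:[resp] B:[] C:[ping,sync] D:[start]
After 5 (send(from=A, to=D, msg='err')): A:[resp] B:[] C:[ping,sync] D:[start,err]
After 6 (send(from=C, to=D, msg='ack')): A:[resp] B:[] C:[ping,sync] D:[start,err,ack]
After 7 (send(from=C, to=A, msg='hello')): A:[resp,hello] B:[] C:[ping,sync] D:[start,err,ack]
After 8 (process(A)): A:[hello] B:[] C:[ping,sync] D:[start,err,ack]
After 9 (process(D)): A:[hello] B:[] C:[ping,sync] D:[err,ack]
After 10 (send(from=C, to=A, msg='done')): A:[hello,done] B:[] C:[ping,sync] D:[err,ack]
After 11 (process(B)): A:[hello,done] B:[] C:[ping,sync] D:[err,ack]
After 12 (send(from=D, to=C, msg='tick')): A:[hello,done] B:[] C:[ping,sync,tick] D:[err,ack]
After 13 (process(B)): A:[hello,done] B:[] C:[ping,sync,tick] D:[err,ack]
After 14 (send(from=A, to=C, msg='req')): A:[hello,done] B:[] C:[ping,sync,tick,req] D:[err,ack]

Answer: 0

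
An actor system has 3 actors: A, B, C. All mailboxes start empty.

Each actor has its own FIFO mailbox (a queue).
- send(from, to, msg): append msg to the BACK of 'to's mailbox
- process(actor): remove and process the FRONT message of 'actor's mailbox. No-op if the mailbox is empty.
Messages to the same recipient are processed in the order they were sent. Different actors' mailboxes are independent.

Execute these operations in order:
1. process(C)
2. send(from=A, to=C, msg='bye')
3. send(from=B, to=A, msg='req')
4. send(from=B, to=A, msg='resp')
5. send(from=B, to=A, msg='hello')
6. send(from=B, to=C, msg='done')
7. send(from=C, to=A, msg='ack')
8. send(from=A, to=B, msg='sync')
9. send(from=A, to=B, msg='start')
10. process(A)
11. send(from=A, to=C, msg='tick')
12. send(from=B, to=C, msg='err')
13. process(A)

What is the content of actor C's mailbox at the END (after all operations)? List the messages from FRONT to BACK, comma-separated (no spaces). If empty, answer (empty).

Answer: bye,done,tick,err

Derivation:
After 1 (process(C)): A:[] B:[] C:[]
After 2 (send(from=A, to=C, msg='bye')): A:[] B:[] C:[bye]
After 3 (send(from=B, to=A, msg='req')): A:[req] B:[] C:[bye]
After 4 (send(from=B, to=A, msg='resp')): A:[req,resp] B:[] C:[bye]
After 5 (send(from=B, to=A, msg='hello')): A:[req,resp,hello] B:[] C:[bye]
After 6 (send(from=B, to=C, msg='done')): A:[req,resp,hello] B:[] C:[bye,done]
After 7 (send(from=C, to=A, msg='ack')): A:[req,resp,hello,ack] B:[] C:[bye,done]
After 8 (send(from=A, to=B, msg='sync')): A:[req,resp,hello,ack] B:[sync] C:[bye,done]
After 9 (send(from=A, to=B, msg='start')): A:[req,resp,hello,ack] B:[sync,start] C:[bye,done]
After 10 (process(A)): A:[resp,hello,ack] B:[sync,start] C:[bye,done]
After 11 (send(from=A, to=C, msg='tick')): A:[resp,hello,ack] B:[sync,start] C:[bye,done,tick]
After 12 (send(from=B, to=C, msg='err')): A:[resp,hello,ack] B:[sync,start] C:[bye,done,tick,err]
After 13 (process(A)): A:[hello,ack] B:[sync,start] C:[bye,done,tick,err]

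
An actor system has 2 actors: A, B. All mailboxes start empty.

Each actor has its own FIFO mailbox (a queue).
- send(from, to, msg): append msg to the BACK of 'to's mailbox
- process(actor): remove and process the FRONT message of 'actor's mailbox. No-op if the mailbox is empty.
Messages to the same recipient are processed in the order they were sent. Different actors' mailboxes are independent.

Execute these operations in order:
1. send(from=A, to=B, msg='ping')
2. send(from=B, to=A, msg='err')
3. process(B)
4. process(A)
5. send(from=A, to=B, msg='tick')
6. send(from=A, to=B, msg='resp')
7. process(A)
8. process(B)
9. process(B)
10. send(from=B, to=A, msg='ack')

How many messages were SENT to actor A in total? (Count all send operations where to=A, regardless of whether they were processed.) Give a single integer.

Answer: 2

Derivation:
After 1 (send(from=A, to=B, msg='ping')): A:[] B:[ping]
After 2 (send(from=B, to=A, msg='err')): A:[err] B:[ping]
After 3 (process(B)): A:[err] B:[]
After 4 (process(A)): A:[] B:[]
After 5 (send(from=A, to=B, msg='tick')): A:[] B:[tick]
After 6 (send(from=A, to=B, msg='resp')): A:[] B:[tick,resp]
After 7 (process(A)): A:[] B:[tick,resp]
After 8 (process(B)): A:[] B:[resp]
After 9 (process(B)): A:[] B:[]
After 10 (send(from=B, to=A, msg='ack')): A:[ack] B:[]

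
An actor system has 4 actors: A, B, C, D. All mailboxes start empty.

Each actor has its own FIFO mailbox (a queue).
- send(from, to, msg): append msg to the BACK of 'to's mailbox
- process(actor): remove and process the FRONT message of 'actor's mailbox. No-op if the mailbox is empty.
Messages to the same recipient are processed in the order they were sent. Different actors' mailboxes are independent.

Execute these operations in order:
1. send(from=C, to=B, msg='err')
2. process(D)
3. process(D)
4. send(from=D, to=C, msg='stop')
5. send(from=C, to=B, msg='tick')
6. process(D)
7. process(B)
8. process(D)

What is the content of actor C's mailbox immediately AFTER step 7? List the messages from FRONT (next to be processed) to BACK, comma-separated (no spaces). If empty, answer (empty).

After 1 (send(from=C, to=B, msg='err')): A:[] B:[err] C:[] D:[]
After 2 (process(D)): A:[] B:[err] C:[] D:[]
After 3 (process(D)): A:[] B:[err] C:[] D:[]
After 4 (send(from=D, to=C, msg='stop')): A:[] B:[err] C:[stop] D:[]
After 5 (send(from=C, to=B, msg='tick')): A:[] B:[err,tick] C:[stop] D:[]
After 6 (process(D)): A:[] B:[err,tick] C:[stop] D:[]
After 7 (process(B)): A:[] B:[tick] C:[stop] D:[]

stop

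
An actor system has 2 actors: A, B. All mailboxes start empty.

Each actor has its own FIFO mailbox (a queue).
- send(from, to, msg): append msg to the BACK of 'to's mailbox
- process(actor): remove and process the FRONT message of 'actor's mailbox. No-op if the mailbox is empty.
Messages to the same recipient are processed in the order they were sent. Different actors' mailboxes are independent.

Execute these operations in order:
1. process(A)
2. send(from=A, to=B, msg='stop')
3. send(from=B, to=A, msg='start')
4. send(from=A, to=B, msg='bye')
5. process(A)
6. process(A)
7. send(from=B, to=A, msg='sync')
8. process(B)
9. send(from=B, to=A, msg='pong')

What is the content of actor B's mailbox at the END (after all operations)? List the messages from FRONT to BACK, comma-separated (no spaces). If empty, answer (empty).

After 1 (process(A)): A:[] B:[]
After 2 (send(from=A, to=B, msg='stop')): A:[] B:[stop]
After 3 (send(from=B, to=A, msg='start')): A:[start] B:[stop]
After 4 (send(from=A, to=B, msg='bye')): A:[start] B:[stop,bye]
After 5 (process(A)): A:[] B:[stop,bye]
After 6 (process(A)): A:[] B:[stop,bye]
After 7 (send(from=B, to=A, msg='sync')): A:[sync] B:[stop,bye]
After 8 (process(B)): A:[sync] B:[bye]
After 9 (send(from=B, to=A, msg='pong')): A:[sync,pong] B:[bye]

Answer: bye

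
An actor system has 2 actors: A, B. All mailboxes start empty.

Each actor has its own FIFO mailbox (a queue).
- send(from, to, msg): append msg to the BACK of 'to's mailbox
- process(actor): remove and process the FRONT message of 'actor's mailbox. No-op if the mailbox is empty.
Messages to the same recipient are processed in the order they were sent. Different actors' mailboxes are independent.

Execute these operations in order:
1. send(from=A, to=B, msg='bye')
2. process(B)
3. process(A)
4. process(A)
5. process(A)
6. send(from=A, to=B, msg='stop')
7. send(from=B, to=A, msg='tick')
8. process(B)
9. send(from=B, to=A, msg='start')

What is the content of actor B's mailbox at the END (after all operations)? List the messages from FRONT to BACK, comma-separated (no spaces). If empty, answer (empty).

After 1 (send(from=A, to=B, msg='bye')): A:[] B:[bye]
After 2 (process(B)): A:[] B:[]
After 3 (process(A)): A:[] B:[]
After 4 (process(A)): A:[] B:[]
After 5 (process(A)): A:[] B:[]
After 6 (send(from=A, to=B, msg='stop')): A:[] B:[stop]
After 7 (send(from=B, to=A, msg='tick')): A:[tick] B:[stop]
After 8 (process(B)): A:[tick] B:[]
After 9 (send(from=B, to=A, msg='start')): A:[tick,start] B:[]

Answer: (empty)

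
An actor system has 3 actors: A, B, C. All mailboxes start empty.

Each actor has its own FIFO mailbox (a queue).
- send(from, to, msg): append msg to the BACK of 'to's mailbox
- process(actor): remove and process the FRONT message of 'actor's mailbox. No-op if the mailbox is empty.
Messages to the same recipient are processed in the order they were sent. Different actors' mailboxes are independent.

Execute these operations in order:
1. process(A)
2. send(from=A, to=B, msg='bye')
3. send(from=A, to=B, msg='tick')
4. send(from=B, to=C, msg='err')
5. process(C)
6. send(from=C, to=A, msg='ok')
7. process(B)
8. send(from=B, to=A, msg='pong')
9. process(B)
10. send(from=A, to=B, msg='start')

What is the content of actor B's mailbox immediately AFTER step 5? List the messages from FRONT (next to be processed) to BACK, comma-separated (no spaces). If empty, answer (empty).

After 1 (process(A)): A:[] B:[] C:[]
After 2 (send(from=A, to=B, msg='bye')): A:[] B:[bye] C:[]
After 3 (send(from=A, to=B, msg='tick')): A:[] B:[bye,tick] C:[]
After 4 (send(from=B, to=C, msg='err')): A:[] B:[bye,tick] C:[err]
After 5 (process(C)): A:[] B:[bye,tick] C:[]

bye,tick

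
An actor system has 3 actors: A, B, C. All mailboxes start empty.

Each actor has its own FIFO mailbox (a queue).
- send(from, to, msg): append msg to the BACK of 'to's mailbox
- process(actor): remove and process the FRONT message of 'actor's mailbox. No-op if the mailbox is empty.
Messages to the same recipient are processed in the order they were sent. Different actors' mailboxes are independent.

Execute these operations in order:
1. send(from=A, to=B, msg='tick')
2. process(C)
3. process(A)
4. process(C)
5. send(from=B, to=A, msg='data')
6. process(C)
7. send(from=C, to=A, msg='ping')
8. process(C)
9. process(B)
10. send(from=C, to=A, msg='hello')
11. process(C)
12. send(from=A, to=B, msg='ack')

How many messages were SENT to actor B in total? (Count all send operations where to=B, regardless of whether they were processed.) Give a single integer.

After 1 (send(from=A, to=B, msg='tick')): A:[] B:[tick] C:[]
After 2 (process(C)): A:[] B:[tick] C:[]
After 3 (process(A)): A:[] B:[tick] C:[]
After 4 (process(C)): A:[] B:[tick] C:[]
After 5 (send(from=B, to=A, msg='data')): A:[data] B:[tick] C:[]
After 6 (process(C)): A:[data] B:[tick] C:[]
After 7 (send(from=C, to=A, msg='ping')): A:[data,ping] B:[tick] C:[]
After 8 (process(C)): A:[data,ping] B:[tick] C:[]
After 9 (process(B)): A:[data,ping] B:[] C:[]
After 10 (send(from=C, to=A, msg='hello')): A:[data,ping,hello] B:[] C:[]
After 11 (process(C)): A:[data,ping,hello] B:[] C:[]
After 12 (send(from=A, to=B, msg='ack')): A:[data,ping,hello] B:[ack] C:[]

Answer: 2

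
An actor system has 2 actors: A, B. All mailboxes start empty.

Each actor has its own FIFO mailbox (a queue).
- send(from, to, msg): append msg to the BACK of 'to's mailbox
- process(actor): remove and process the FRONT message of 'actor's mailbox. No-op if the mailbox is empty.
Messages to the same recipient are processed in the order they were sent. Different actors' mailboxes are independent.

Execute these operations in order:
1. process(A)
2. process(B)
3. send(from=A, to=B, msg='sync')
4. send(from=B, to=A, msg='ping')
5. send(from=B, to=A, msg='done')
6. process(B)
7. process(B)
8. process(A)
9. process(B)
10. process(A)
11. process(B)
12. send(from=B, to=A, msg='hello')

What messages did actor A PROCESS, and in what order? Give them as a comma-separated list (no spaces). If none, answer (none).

After 1 (process(A)): A:[] B:[]
After 2 (process(B)): A:[] B:[]
After 3 (send(from=A, to=B, msg='sync')): A:[] B:[sync]
After 4 (send(from=B, to=A, msg='ping')): A:[ping] B:[sync]
After 5 (send(from=B, to=A, msg='done')): A:[ping,done] B:[sync]
After 6 (process(B)): A:[ping,done] B:[]
After 7 (process(B)): A:[ping,done] B:[]
After 8 (process(A)): A:[done] B:[]
After 9 (process(B)): A:[done] B:[]
After 10 (process(A)): A:[] B:[]
After 11 (process(B)): A:[] B:[]
After 12 (send(from=B, to=A, msg='hello')): A:[hello] B:[]

Answer: ping,done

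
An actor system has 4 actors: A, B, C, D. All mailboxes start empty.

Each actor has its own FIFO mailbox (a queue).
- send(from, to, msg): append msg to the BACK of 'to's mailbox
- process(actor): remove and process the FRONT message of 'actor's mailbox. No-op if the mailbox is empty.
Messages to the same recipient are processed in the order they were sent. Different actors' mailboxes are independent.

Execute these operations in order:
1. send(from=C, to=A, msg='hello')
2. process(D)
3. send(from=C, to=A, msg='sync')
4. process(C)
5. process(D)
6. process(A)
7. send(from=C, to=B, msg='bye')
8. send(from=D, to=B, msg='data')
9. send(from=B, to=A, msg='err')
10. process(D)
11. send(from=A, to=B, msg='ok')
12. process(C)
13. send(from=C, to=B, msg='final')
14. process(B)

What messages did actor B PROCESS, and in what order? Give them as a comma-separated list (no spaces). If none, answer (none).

After 1 (send(from=C, to=A, msg='hello')): A:[hello] B:[] C:[] D:[]
After 2 (process(D)): A:[hello] B:[] C:[] D:[]
After 3 (send(from=C, to=A, msg='sync')): A:[hello,sync] B:[] C:[] D:[]
After 4 (process(C)): A:[hello,sync] B:[] C:[] D:[]
After 5 (process(D)): A:[hello,sync] B:[] C:[] D:[]
After 6 (process(A)): A:[sync] B:[] C:[] D:[]
After 7 (send(from=C, to=B, msg='bye')): A:[sync] B:[bye] C:[] D:[]
After 8 (send(from=D, to=B, msg='data')): A:[sync] B:[bye,data] C:[] D:[]
After 9 (send(from=B, to=A, msg='err')): A:[sync,err] B:[bye,data] C:[] D:[]
After 10 (process(D)): A:[sync,err] B:[bye,data] C:[] D:[]
After 11 (send(from=A, to=B, msg='ok')): A:[sync,err] B:[bye,data,ok] C:[] D:[]
After 12 (process(C)): A:[sync,err] B:[bye,data,ok] C:[] D:[]
After 13 (send(from=C, to=B, msg='final')): A:[sync,err] B:[bye,data,ok,final] C:[] D:[]
After 14 (process(B)): A:[sync,err] B:[data,ok,final] C:[] D:[]

Answer: bye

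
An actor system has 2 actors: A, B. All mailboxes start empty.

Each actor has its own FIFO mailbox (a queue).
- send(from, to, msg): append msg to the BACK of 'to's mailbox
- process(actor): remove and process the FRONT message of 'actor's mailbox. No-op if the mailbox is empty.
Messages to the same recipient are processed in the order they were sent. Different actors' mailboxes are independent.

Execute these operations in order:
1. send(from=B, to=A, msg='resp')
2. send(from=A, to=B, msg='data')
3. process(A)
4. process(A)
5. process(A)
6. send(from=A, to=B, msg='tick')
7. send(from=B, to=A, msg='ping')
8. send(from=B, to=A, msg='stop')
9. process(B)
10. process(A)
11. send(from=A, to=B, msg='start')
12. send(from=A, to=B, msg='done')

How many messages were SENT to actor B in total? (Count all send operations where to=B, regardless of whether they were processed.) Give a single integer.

Answer: 4

Derivation:
After 1 (send(from=B, to=A, msg='resp')): A:[resp] B:[]
After 2 (send(from=A, to=B, msg='data')): A:[resp] B:[data]
After 3 (process(A)): A:[] B:[data]
After 4 (process(A)): A:[] B:[data]
After 5 (process(A)): A:[] B:[data]
After 6 (send(from=A, to=B, msg='tick')): A:[] B:[data,tick]
After 7 (send(from=B, to=A, msg='ping')): A:[ping] B:[data,tick]
After 8 (send(from=B, to=A, msg='stop')): A:[ping,stop] B:[data,tick]
After 9 (process(B)): A:[ping,stop] B:[tick]
After 10 (process(A)): A:[stop] B:[tick]
After 11 (send(from=A, to=B, msg='start')): A:[stop] B:[tick,start]
After 12 (send(from=A, to=B, msg='done')): A:[stop] B:[tick,start,done]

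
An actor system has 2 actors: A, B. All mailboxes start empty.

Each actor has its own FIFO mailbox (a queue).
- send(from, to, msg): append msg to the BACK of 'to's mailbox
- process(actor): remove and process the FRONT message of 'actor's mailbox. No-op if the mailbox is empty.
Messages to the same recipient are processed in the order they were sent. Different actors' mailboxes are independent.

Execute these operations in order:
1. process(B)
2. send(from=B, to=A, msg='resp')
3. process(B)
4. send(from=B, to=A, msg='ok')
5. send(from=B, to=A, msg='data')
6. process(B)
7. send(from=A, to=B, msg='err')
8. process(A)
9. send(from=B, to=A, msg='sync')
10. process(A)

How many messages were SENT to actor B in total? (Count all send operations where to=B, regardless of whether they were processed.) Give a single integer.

After 1 (process(B)): A:[] B:[]
After 2 (send(from=B, to=A, msg='resp')): A:[resp] B:[]
After 3 (process(B)): A:[resp] B:[]
After 4 (send(from=B, to=A, msg='ok')): A:[resp,ok] B:[]
After 5 (send(from=B, to=A, msg='data')): A:[resp,ok,data] B:[]
After 6 (process(B)): A:[resp,ok,data] B:[]
After 7 (send(from=A, to=B, msg='err')): A:[resp,ok,data] B:[err]
After 8 (process(A)): A:[ok,data] B:[err]
After 9 (send(from=B, to=A, msg='sync')): A:[ok,data,sync] B:[err]
After 10 (process(A)): A:[data,sync] B:[err]

Answer: 1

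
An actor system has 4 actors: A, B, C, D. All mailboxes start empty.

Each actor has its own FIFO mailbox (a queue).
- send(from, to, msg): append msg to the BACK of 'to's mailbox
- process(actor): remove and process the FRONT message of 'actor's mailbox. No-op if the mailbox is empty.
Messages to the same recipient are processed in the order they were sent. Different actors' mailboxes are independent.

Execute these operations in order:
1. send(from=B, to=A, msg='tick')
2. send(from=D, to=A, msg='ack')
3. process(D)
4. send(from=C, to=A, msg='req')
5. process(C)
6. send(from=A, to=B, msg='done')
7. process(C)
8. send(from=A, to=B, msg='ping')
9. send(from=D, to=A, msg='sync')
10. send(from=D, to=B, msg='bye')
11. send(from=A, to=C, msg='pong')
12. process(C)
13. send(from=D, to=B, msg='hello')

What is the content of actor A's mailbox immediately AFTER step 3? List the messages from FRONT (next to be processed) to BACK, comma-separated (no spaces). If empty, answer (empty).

After 1 (send(from=B, to=A, msg='tick')): A:[tick] B:[] C:[] D:[]
After 2 (send(from=D, to=A, msg='ack')): A:[tick,ack] B:[] C:[] D:[]
After 3 (process(D)): A:[tick,ack] B:[] C:[] D:[]

tick,ack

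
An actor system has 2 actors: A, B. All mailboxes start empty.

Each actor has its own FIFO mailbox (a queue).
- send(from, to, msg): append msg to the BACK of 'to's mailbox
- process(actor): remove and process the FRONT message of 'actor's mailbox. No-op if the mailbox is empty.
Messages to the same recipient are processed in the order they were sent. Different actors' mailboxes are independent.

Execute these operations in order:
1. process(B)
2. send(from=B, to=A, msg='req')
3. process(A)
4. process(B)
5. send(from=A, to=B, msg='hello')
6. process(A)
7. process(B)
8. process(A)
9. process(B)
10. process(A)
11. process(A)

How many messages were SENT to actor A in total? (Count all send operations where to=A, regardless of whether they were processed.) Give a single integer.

After 1 (process(B)): A:[] B:[]
After 2 (send(from=B, to=A, msg='req')): A:[req] B:[]
After 3 (process(A)): A:[] B:[]
After 4 (process(B)): A:[] B:[]
After 5 (send(from=A, to=B, msg='hello')): A:[] B:[hello]
After 6 (process(A)): A:[] B:[hello]
After 7 (process(B)): A:[] B:[]
After 8 (process(A)): A:[] B:[]
After 9 (process(B)): A:[] B:[]
After 10 (process(A)): A:[] B:[]
After 11 (process(A)): A:[] B:[]

Answer: 1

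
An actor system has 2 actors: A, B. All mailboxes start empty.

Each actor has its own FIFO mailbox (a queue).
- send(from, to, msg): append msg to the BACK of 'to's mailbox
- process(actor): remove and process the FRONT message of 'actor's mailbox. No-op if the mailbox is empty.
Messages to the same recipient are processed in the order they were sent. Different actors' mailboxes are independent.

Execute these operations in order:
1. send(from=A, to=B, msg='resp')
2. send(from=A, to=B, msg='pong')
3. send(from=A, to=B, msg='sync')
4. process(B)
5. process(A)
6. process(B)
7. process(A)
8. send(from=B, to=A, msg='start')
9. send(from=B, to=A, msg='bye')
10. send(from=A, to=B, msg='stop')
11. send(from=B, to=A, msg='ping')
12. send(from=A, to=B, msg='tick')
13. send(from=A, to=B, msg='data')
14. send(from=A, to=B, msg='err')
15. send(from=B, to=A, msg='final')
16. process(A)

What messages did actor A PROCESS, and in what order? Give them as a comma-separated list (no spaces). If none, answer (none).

Answer: start

Derivation:
After 1 (send(from=A, to=B, msg='resp')): A:[] B:[resp]
After 2 (send(from=A, to=B, msg='pong')): A:[] B:[resp,pong]
After 3 (send(from=A, to=B, msg='sync')): A:[] B:[resp,pong,sync]
After 4 (process(B)): A:[] B:[pong,sync]
After 5 (process(A)): A:[] B:[pong,sync]
After 6 (process(B)): A:[] B:[sync]
After 7 (process(A)): A:[] B:[sync]
After 8 (send(from=B, to=A, msg='start')): A:[start] B:[sync]
After 9 (send(from=B, to=A, msg='bye')): A:[start,bye] B:[sync]
After 10 (send(from=A, to=B, msg='stop')): A:[start,bye] B:[sync,stop]
After 11 (send(from=B, to=A, msg='ping')): A:[start,bye,ping] B:[sync,stop]
After 12 (send(from=A, to=B, msg='tick')): A:[start,bye,ping] B:[sync,stop,tick]
After 13 (send(from=A, to=B, msg='data')): A:[start,bye,ping] B:[sync,stop,tick,data]
After 14 (send(from=A, to=B, msg='err')): A:[start,bye,ping] B:[sync,stop,tick,data,err]
After 15 (send(from=B, to=A, msg='final')): A:[start,bye,ping,final] B:[sync,stop,tick,data,err]
After 16 (process(A)): A:[bye,ping,final] B:[sync,stop,tick,data,err]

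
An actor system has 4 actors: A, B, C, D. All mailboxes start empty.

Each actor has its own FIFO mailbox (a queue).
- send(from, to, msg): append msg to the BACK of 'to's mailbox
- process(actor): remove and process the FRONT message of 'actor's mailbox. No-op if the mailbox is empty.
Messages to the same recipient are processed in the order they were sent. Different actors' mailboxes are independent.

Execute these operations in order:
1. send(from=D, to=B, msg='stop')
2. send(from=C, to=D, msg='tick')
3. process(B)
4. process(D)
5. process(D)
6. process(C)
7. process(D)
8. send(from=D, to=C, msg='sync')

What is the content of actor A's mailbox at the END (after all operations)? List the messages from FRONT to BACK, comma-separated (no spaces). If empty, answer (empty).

After 1 (send(from=D, to=B, msg='stop')): A:[] B:[stop] C:[] D:[]
After 2 (send(from=C, to=D, msg='tick')): A:[] B:[stop] C:[] D:[tick]
After 3 (process(B)): A:[] B:[] C:[] D:[tick]
After 4 (process(D)): A:[] B:[] C:[] D:[]
After 5 (process(D)): A:[] B:[] C:[] D:[]
After 6 (process(C)): A:[] B:[] C:[] D:[]
After 7 (process(D)): A:[] B:[] C:[] D:[]
After 8 (send(from=D, to=C, msg='sync')): A:[] B:[] C:[sync] D:[]

Answer: (empty)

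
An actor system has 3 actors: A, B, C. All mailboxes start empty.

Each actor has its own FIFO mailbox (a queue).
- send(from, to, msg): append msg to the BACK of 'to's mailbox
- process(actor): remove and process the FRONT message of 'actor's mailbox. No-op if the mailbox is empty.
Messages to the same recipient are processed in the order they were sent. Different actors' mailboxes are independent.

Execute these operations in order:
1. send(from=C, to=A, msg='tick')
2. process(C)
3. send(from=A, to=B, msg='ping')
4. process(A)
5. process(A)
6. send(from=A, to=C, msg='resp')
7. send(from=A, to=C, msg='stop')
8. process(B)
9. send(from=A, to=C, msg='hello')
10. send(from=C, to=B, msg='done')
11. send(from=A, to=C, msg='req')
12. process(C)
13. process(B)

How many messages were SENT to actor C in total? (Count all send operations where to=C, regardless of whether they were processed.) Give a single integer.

Answer: 4

Derivation:
After 1 (send(from=C, to=A, msg='tick')): A:[tick] B:[] C:[]
After 2 (process(C)): A:[tick] B:[] C:[]
After 3 (send(from=A, to=B, msg='ping')): A:[tick] B:[ping] C:[]
After 4 (process(A)): A:[] B:[ping] C:[]
After 5 (process(A)): A:[] B:[ping] C:[]
After 6 (send(from=A, to=C, msg='resp')): A:[] B:[ping] C:[resp]
After 7 (send(from=A, to=C, msg='stop')): A:[] B:[ping] C:[resp,stop]
After 8 (process(B)): A:[] B:[] C:[resp,stop]
After 9 (send(from=A, to=C, msg='hello')): A:[] B:[] C:[resp,stop,hello]
After 10 (send(from=C, to=B, msg='done')): A:[] B:[done] C:[resp,stop,hello]
After 11 (send(from=A, to=C, msg='req')): A:[] B:[done] C:[resp,stop,hello,req]
After 12 (process(C)): A:[] B:[done] C:[stop,hello,req]
After 13 (process(B)): A:[] B:[] C:[stop,hello,req]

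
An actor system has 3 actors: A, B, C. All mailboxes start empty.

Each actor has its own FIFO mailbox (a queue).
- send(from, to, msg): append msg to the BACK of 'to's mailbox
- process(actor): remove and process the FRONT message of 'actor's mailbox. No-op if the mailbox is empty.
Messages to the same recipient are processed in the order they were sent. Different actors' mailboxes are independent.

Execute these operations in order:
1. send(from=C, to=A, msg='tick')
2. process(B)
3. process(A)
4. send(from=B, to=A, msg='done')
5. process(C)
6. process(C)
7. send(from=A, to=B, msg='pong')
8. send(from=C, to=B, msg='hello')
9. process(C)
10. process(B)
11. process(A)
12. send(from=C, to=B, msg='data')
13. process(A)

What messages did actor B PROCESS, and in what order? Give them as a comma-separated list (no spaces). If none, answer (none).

After 1 (send(from=C, to=A, msg='tick')): A:[tick] B:[] C:[]
After 2 (process(B)): A:[tick] B:[] C:[]
After 3 (process(A)): A:[] B:[] C:[]
After 4 (send(from=B, to=A, msg='done')): A:[done] B:[] C:[]
After 5 (process(C)): A:[done] B:[] C:[]
After 6 (process(C)): A:[done] B:[] C:[]
After 7 (send(from=A, to=B, msg='pong')): A:[done] B:[pong] C:[]
After 8 (send(from=C, to=B, msg='hello')): A:[done] B:[pong,hello] C:[]
After 9 (process(C)): A:[done] B:[pong,hello] C:[]
After 10 (process(B)): A:[done] B:[hello] C:[]
After 11 (process(A)): A:[] B:[hello] C:[]
After 12 (send(from=C, to=B, msg='data')): A:[] B:[hello,data] C:[]
After 13 (process(A)): A:[] B:[hello,data] C:[]

Answer: pong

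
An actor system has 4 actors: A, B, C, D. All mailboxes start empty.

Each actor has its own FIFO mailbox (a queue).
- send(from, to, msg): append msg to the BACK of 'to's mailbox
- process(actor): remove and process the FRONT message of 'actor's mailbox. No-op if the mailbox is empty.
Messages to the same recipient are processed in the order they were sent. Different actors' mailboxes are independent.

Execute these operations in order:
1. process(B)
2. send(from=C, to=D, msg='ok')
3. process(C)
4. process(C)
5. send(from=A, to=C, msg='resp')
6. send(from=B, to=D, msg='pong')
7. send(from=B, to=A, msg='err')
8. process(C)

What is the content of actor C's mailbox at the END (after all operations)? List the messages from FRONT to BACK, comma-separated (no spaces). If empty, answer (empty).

Answer: (empty)

Derivation:
After 1 (process(B)): A:[] B:[] C:[] D:[]
After 2 (send(from=C, to=D, msg='ok')): A:[] B:[] C:[] D:[ok]
After 3 (process(C)): A:[] B:[] C:[] D:[ok]
After 4 (process(C)): A:[] B:[] C:[] D:[ok]
After 5 (send(from=A, to=C, msg='resp')): A:[] B:[] C:[resp] D:[ok]
After 6 (send(from=B, to=D, msg='pong')): A:[] B:[] C:[resp] D:[ok,pong]
After 7 (send(from=B, to=A, msg='err')): A:[err] B:[] C:[resp] D:[ok,pong]
After 8 (process(C)): A:[err] B:[] C:[] D:[ok,pong]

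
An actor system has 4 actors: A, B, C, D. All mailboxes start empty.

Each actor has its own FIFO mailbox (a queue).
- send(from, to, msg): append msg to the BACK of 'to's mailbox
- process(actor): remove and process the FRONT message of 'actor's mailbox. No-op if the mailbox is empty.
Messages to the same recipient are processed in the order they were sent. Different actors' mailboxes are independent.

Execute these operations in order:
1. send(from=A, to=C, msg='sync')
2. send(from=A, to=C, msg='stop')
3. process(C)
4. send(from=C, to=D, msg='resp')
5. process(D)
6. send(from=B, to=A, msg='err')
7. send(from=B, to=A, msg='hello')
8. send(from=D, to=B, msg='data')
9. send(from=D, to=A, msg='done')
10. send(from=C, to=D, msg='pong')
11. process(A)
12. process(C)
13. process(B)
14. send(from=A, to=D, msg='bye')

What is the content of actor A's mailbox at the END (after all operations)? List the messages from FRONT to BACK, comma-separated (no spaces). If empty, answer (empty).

Answer: hello,done

Derivation:
After 1 (send(from=A, to=C, msg='sync')): A:[] B:[] C:[sync] D:[]
After 2 (send(from=A, to=C, msg='stop')): A:[] B:[] C:[sync,stop] D:[]
After 3 (process(C)): A:[] B:[] C:[stop] D:[]
After 4 (send(from=C, to=D, msg='resp')): A:[] B:[] C:[stop] D:[resp]
After 5 (process(D)): A:[] B:[] C:[stop] D:[]
After 6 (send(from=B, to=A, msg='err')): A:[err] B:[] C:[stop] D:[]
After 7 (send(from=B, to=A, msg='hello')): A:[err,hello] B:[] C:[stop] D:[]
After 8 (send(from=D, to=B, msg='data')): A:[err,hello] B:[data] C:[stop] D:[]
After 9 (send(from=D, to=A, msg='done')): A:[err,hello,done] B:[data] C:[stop] D:[]
After 10 (send(from=C, to=D, msg='pong')): A:[err,hello,done] B:[data] C:[stop] D:[pong]
After 11 (process(A)): A:[hello,done] B:[data] C:[stop] D:[pong]
After 12 (process(C)): A:[hello,done] B:[data] C:[] D:[pong]
After 13 (process(B)): A:[hello,done] B:[] C:[] D:[pong]
After 14 (send(from=A, to=D, msg='bye')): A:[hello,done] B:[] C:[] D:[pong,bye]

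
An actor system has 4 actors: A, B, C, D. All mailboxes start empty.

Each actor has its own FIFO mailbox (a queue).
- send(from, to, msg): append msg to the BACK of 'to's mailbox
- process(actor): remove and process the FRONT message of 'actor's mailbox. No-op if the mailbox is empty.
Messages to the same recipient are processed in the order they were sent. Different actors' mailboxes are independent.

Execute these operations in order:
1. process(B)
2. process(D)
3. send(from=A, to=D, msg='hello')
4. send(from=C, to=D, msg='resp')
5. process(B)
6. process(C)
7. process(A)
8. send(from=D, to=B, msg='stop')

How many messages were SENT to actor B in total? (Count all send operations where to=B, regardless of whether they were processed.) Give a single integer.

After 1 (process(B)): A:[] B:[] C:[] D:[]
After 2 (process(D)): A:[] B:[] C:[] D:[]
After 3 (send(from=A, to=D, msg='hello')): A:[] B:[] C:[] D:[hello]
After 4 (send(from=C, to=D, msg='resp')): A:[] B:[] C:[] D:[hello,resp]
After 5 (process(B)): A:[] B:[] C:[] D:[hello,resp]
After 6 (process(C)): A:[] B:[] C:[] D:[hello,resp]
After 7 (process(A)): A:[] B:[] C:[] D:[hello,resp]
After 8 (send(from=D, to=B, msg='stop')): A:[] B:[stop] C:[] D:[hello,resp]

Answer: 1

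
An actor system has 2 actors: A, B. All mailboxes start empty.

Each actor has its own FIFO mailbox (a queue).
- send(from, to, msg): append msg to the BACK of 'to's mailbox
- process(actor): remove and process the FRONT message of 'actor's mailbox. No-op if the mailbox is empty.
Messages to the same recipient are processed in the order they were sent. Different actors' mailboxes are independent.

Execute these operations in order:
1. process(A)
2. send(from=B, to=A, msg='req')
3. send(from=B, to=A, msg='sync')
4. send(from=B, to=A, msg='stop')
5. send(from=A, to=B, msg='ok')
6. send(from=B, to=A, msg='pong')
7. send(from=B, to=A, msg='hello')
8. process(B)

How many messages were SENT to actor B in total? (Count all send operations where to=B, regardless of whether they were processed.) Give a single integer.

After 1 (process(A)): A:[] B:[]
After 2 (send(from=B, to=A, msg='req')): A:[req] B:[]
After 3 (send(from=B, to=A, msg='sync')): A:[req,sync] B:[]
After 4 (send(from=B, to=A, msg='stop')): A:[req,sync,stop] B:[]
After 5 (send(from=A, to=B, msg='ok')): A:[req,sync,stop] B:[ok]
After 6 (send(from=B, to=A, msg='pong')): A:[req,sync,stop,pong] B:[ok]
After 7 (send(from=B, to=A, msg='hello')): A:[req,sync,stop,pong,hello] B:[ok]
After 8 (process(B)): A:[req,sync,stop,pong,hello] B:[]

Answer: 1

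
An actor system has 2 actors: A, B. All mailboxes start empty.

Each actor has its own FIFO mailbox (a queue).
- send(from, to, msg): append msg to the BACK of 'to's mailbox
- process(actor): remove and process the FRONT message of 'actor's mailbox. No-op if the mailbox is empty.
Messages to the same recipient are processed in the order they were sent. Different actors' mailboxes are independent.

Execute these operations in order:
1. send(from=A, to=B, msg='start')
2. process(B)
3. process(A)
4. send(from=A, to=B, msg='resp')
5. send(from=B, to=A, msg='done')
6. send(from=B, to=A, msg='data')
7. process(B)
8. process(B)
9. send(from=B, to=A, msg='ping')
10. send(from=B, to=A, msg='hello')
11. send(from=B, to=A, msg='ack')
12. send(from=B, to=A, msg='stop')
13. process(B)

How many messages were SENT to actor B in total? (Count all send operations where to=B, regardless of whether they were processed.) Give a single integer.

Answer: 2

Derivation:
After 1 (send(from=A, to=B, msg='start')): A:[] B:[start]
After 2 (process(B)): A:[] B:[]
After 3 (process(A)): A:[] B:[]
After 4 (send(from=A, to=B, msg='resp')): A:[] B:[resp]
After 5 (send(from=B, to=A, msg='done')): A:[done] B:[resp]
After 6 (send(from=B, to=A, msg='data')): A:[done,data] B:[resp]
After 7 (process(B)): A:[done,data] B:[]
After 8 (process(B)): A:[done,data] B:[]
After 9 (send(from=B, to=A, msg='ping')): A:[done,data,ping] B:[]
After 10 (send(from=B, to=A, msg='hello')): A:[done,data,ping,hello] B:[]
After 11 (send(from=B, to=A, msg='ack')): A:[done,data,ping,hello,ack] B:[]
After 12 (send(from=B, to=A, msg='stop')): A:[done,data,ping,hello,ack,stop] B:[]
After 13 (process(B)): A:[done,data,ping,hello,ack,stop] B:[]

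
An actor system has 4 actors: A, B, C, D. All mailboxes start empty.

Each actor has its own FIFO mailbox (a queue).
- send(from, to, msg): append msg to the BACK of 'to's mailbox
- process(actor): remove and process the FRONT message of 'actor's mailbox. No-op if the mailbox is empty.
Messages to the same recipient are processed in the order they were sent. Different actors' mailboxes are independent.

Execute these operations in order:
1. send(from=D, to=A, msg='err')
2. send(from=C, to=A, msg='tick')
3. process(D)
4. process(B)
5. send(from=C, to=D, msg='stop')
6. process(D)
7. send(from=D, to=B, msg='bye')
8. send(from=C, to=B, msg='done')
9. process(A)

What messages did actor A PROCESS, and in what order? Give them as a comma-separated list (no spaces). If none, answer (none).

After 1 (send(from=D, to=A, msg='err')): A:[err] B:[] C:[] D:[]
After 2 (send(from=C, to=A, msg='tick')): A:[err,tick] B:[] C:[] D:[]
After 3 (process(D)): A:[err,tick] B:[] C:[] D:[]
After 4 (process(B)): A:[err,tick] B:[] C:[] D:[]
After 5 (send(from=C, to=D, msg='stop')): A:[err,tick] B:[] C:[] D:[stop]
After 6 (process(D)): A:[err,tick] B:[] C:[] D:[]
After 7 (send(from=D, to=B, msg='bye')): A:[err,tick] B:[bye] C:[] D:[]
After 8 (send(from=C, to=B, msg='done')): A:[err,tick] B:[bye,done] C:[] D:[]
After 9 (process(A)): A:[tick] B:[bye,done] C:[] D:[]

Answer: err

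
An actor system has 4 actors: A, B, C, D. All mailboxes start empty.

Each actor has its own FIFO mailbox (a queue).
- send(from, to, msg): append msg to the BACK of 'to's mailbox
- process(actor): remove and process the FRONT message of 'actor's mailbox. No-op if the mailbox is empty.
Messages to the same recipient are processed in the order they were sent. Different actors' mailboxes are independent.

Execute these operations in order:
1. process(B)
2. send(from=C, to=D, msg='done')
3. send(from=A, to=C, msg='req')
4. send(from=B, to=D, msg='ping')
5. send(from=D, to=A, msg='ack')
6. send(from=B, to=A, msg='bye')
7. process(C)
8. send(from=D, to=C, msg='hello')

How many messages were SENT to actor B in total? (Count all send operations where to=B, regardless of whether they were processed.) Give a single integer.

After 1 (process(B)): A:[] B:[] C:[] D:[]
After 2 (send(from=C, to=D, msg='done')): A:[] B:[] C:[] D:[done]
After 3 (send(from=A, to=C, msg='req')): A:[] B:[] C:[req] D:[done]
After 4 (send(from=B, to=D, msg='ping')): A:[] B:[] C:[req] D:[done,ping]
After 5 (send(from=D, to=A, msg='ack')): A:[ack] B:[] C:[req] D:[done,ping]
After 6 (send(from=B, to=A, msg='bye')): A:[ack,bye] B:[] C:[req] D:[done,ping]
After 7 (process(C)): A:[ack,bye] B:[] C:[] D:[done,ping]
After 8 (send(from=D, to=C, msg='hello')): A:[ack,bye] B:[] C:[hello] D:[done,ping]

Answer: 0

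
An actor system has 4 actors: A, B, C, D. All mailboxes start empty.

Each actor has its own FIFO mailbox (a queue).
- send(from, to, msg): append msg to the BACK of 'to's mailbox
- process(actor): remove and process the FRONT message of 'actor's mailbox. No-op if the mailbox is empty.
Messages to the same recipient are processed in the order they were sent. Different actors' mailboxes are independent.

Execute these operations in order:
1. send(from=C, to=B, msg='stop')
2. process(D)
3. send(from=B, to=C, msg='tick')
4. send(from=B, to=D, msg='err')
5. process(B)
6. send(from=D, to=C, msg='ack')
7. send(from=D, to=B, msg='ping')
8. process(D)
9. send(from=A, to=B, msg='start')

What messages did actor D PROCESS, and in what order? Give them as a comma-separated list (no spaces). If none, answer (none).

Answer: err

Derivation:
After 1 (send(from=C, to=B, msg='stop')): A:[] B:[stop] C:[] D:[]
After 2 (process(D)): A:[] B:[stop] C:[] D:[]
After 3 (send(from=B, to=C, msg='tick')): A:[] B:[stop] C:[tick] D:[]
After 4 (send(from=B, to=D, msg='err')): A:[] B:[stop] C:[tick] D:[err]
After 5 (process(B)): A:[] B:[] C:[tick] D:[err]
After 6 (send(from=D, to=C, msg='ack')): A:[] B:[] C:[tick,ack] D:[err]
After 7 (send(from=D, to=B, msg='ping')): A:[] B:[ping] C:[tick,ack] D:[err]
After 8 (process(D)): A:[] B:[ping] C:[tick,ack] D:[]
After 9 (send(from=A, to=B, msg='start')): A:[] B:[ping,start] C:[tick,ack] D:[]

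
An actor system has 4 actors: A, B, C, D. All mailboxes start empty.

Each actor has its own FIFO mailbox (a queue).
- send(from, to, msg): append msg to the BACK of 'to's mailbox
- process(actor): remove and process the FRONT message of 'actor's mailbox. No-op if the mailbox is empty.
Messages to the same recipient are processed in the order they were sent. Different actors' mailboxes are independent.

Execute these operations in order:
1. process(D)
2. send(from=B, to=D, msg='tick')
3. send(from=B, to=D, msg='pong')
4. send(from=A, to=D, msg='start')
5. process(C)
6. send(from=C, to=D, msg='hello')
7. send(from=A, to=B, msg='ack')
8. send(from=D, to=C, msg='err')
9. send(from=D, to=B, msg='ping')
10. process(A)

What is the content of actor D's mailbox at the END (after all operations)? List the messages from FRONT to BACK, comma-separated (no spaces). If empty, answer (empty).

After 1 (process(D)): A:[] B:[] C:[] D:[]
After 2 (send(from=B, to=D, msg='tick')): A:[] B:[] C:[] D:[tick]
After 3 (send(from=B, to=D, msg='pong')): A:[] B:[] C:[] D:[tick,pong]
After 4 (send(from=A, to=D, msg='start')): A:[] B:[] C:[] D:[tick,pong,start]
After 5 (process(C)): A:[] B:[] C:[] D:[tick,pong,start]
After 6 (send(from=C, to=D, msg='hello')): A:[] B:[] C:[] D:[tick,pong,start,hello]
After 7 (send(from=A, to=B, msg='ack')): A:[] B:[ack] C:[] D:[tick,pong,start,hello]
After 8 (send(from=D, to=C, msg='err')): A:[] B:[ack] C:[err] D:[tick,pong,start,hello]
After 9 (send(from=D, to=B, msg='ping')): A:[] B:[ack,ping] C:[err] D:[tick,pong,start,hello]
After 10 (process(A)): A:[] B:[ack,ping] C:[err] D:[tick,pong,start,hello]

Answer: tick,pong,start,hello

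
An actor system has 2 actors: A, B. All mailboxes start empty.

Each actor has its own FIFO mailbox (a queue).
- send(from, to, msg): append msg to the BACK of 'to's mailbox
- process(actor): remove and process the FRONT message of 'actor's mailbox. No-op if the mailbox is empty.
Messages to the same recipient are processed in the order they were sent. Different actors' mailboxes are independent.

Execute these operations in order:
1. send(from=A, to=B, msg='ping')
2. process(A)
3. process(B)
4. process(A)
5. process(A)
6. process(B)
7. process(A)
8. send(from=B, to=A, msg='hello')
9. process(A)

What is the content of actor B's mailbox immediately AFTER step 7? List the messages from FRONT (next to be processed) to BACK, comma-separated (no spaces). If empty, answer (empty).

After 1 (send(from=A, to=B, msg='ping')): A:[] B:[ping]
After 2 (process(A)): A:[] B:[ping]
After 3 (process(B)): A:[] B:[]
After 4 (process(A)): A:[] B:[]
After 5 (process(A)): A:[] B:[]
After 6 (process(B)): A:[] B:[]
After 7 (process(A)): A:[] B:[]

(empty)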